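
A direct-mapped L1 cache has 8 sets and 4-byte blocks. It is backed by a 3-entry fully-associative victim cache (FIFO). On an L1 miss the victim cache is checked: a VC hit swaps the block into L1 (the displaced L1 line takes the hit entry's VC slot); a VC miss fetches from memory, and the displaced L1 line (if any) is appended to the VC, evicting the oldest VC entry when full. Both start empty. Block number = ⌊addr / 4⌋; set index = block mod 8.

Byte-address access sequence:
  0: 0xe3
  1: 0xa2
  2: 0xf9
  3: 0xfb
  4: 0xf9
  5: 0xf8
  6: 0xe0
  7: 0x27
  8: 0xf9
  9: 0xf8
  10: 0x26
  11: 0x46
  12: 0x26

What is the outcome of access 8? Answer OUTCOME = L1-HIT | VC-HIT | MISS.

0: 0xe3 (blk 56, set 0) → MISS  vc=[]
1: 0xa2 (blk 40, set 0) → MISS  vc=[56]
2: 0xf9 (blk 62, set 6) → MISS  vc=[56]
3: 0xfb (blk 62, set 6) → L1-HIT  vc=[56]
4: 0xf9 (blk 62, set 6) → L1-HIT  vc=[56]
5: 0xf8 (blk 62, set 6) → L1-HIT  vc=[56]
6: 0xe0 (blk 56, set 0) → VC-HIT  vc=[40]
7: 0x27 (blk 9, set 1) → MISS  vc=[40]
8: 0xf9 (blk 62, set 6) → L1-HIT  vc=[40]
9: 0xf8 (blk 62, set 6) → L1-HIT  vc=[40]
10: 0x26 (blk 9, set 1) → L1-HIT  vc=[40]
11: 0x46 (blk 17, set 1) → MISS  vc=[40, 9]
12: 0x26 (blk 9, set 1) → VC-HIT  vc=[40, 17]

OUTCOME = L1-HIT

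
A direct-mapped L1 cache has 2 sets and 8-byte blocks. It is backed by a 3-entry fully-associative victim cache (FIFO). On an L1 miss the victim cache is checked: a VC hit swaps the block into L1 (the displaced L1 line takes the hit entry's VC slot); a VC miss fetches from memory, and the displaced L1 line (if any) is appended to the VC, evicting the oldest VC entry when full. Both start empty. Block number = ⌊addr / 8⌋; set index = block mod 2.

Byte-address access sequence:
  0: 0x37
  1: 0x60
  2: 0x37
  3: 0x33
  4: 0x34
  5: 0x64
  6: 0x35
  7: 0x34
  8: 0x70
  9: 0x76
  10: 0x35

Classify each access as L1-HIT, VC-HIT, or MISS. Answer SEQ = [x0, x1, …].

SEQ = [MISS, MISS, VC-HIT, L1-HIT, L1-HIT, VC-HIT, VC-HIT, L1-HIT, MISS, L1-HIT, VC-HIT]

0: 0x37 (blk 6, set 0) → MISS  vc=[]
1: 0x60 (blk 12, set 0) → MISS  vc=[6]
2: 0x37 (blk 6, set 0) → VC-HIT  vc=[12]
3: 0x33 (blk 6, set 0) → L1-HIT  vc=[12]
4: 0x34 (blk 6, set 0) → L1-HIT  vc=[12]
5: 0x64 (blk 12, set 0) → VC-HIT  vc=[6]
6: 0x35 (blk 6, set 0) → VC-HIT  vc=[12]
7: 0x34 (blk 6, set 0) → L1-HIT  vc=[12]
8: 0x70 (blk 14, set 0) → MISS  vc=[12, 6]
9: 0x76 (blk 14, set 0) → L1-HIT  vc=[12, 6]
10: 0x35 (blk 6, set 0) → VC-HIT  vc=[12, 14]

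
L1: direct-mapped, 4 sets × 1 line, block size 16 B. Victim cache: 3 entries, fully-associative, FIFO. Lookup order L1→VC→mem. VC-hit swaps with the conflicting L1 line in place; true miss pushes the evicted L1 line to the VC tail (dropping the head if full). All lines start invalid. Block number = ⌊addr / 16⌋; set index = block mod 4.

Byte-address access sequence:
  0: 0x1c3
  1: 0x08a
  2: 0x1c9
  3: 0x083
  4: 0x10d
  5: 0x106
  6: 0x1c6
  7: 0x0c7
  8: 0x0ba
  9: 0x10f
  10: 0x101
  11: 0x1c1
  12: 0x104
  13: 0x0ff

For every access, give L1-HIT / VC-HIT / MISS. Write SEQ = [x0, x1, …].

SEQ = [MISS, MISS, VC-HIT, VC-HIT, MISS, L1-HIT, VC-HIT, MISS, MISS, VC-HIT, L1-HIT, VC-HIT, VC-HIT, MISS]

0: 0x1c3 (blk 28, set 0) → MISS  vc=[]
1: 0x8a (blk 8, set 0) → MISS  vc=[28]
2: 0x1c9 (blk 28, set 0) → VC-HIT  vc=[8]
3: 0x83 (blk 8, set 0) → VC-HIT  vc=[28]
4: 0x10d (blk 16, set 0) → MISS  vc=[28, 8]
5: 0x106 (blk 16, set 0) → L1-HIT  vc=[28, 8]
6: 0x1c6 (blk 28, set 0) → VC-HIT  vc=[16, 8]
7: 0xc7 (blk 12, set 0) → MISS  vc=[16, 8, 28]
8: 0xba (blk 11, set 3) → MISS  vc=[16, 8, 28]
9: 0x10f (blk 16, set 0) → VC-HIT  vc=[12, 8, 28]
10: 0x101 (blk 16, set 0) → L1-HIT  vc=[12, 8, 28]
11: 0x1c1 (blk 28, set 0) → VC-HIT  vc=[12, 8, 16]
12: 0x104 (blk 16, set 0) → VC-HIT  vc=[12, 8, 28]
13: 0xff (blk 15, set 3) → MISS  vc=[8, 28, 11]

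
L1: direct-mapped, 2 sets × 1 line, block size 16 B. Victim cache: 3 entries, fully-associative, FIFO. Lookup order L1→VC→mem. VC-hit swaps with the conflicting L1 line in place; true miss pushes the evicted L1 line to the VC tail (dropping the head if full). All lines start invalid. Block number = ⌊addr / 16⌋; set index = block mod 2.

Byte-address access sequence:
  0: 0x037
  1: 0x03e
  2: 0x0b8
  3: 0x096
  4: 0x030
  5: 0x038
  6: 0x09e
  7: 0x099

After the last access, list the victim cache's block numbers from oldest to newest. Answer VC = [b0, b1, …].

  [0] addr=0x37 blk=3 s=1: MISS | VC []
  [1] addr=0x3e blk=3 s=1: L1-HIT | VC []
  [2] addr=0xb8 blk=11 s=1: MISS | VC [3]
  [3] addr=0x96 blk=9 s=1: MISS | VC [3, 11]
  [4] addr=0x30 blk=3 s=1: VC-HIT | VC [9, 11]
  [5] addr=0x38 blk=3 s=1: L1-HIT | VC [9, 11]
  [6] addr=0x9e blk=9 s=1: VC-HIT | VC [3, 11]
  [7] addr=0x99 blk=9 s=1: L1-HIT | VC [3, 11]

VC = [3, 11]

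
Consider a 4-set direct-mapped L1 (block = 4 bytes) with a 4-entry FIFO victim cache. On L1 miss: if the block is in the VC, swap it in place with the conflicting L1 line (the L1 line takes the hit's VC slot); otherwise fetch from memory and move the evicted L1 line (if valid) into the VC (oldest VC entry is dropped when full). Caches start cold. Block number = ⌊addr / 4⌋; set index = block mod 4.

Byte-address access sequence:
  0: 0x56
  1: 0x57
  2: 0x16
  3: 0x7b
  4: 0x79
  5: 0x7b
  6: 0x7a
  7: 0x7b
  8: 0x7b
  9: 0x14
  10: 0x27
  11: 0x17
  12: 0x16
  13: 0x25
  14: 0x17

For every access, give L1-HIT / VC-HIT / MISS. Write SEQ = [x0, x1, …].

#0 0x56→b21/s1 MISS; vc=[]
#1 0x57→b21/s1 L1-HIT; vc=[]
#2 0x16→b5/s1 MISS; vc=[21]
#3 0x7b→b30/s2 MISS; vc=[21]
#4 0x79→b30/s2 L1-HIT; vc=[21]
#5 0x7b→b30/s2 L1-HIT; vc=[21]
#6 0x7a→b30/s2 L1-HIT; vc=[21]
#7 0x7b→b30/s2 L1-HIT; vc=[21]
#8 0x7b→b30/s2 L1-HIT; vc=[21]
#9 0x14→b5/s1 L1-HIT; vc=[21]
#10 0x27→b9/s1 MISS; vc=[21,5]
#11 0x17→b5/s1 VC-HIT; vc=[21,9]
#12 0x16→b5/s1 L1-HIT; vc=[21,9]
#13 0x25→b9/s1 VC-HIT; vc=[21,5]
#14 0x17→b5/s1 VC-HIT; vc=[21,9]

SEQ = [MISS, L1-HIT, MISS, MISS, L1-HIT, L1-HIT, L1-HIT, L1-HIT, L1-HIT, L1-HIT, MISS, VC-HIT, L1-HIT, VC-HIT, VC-HIT]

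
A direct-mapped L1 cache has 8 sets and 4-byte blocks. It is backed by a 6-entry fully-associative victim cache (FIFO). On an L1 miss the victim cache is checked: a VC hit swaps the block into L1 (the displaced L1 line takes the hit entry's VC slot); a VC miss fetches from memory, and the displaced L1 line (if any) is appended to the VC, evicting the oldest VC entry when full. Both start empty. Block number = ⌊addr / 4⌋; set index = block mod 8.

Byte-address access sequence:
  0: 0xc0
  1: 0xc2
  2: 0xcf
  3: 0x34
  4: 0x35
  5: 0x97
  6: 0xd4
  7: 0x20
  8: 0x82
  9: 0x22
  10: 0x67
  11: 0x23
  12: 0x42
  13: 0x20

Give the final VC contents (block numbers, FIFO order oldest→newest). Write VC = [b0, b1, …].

VC = [13, 37, 48, 32, 16]

0: 0xc0 (blk 48, set 0) → MISS  vc=[]
1: 0xc2 (blk 48, set 0) → L1-HIT  vc=[]
2: 0xcf (blk 51, set 3) → MISS  vc=[]
3: 0x34 (blk 13, set 5) → MISS  vc=[]
4: 0x35 (blk 13, set 5) → L1-HIT  vc=[]
5: 0x97 (blk 37, set 5) → MISS  vc=[13]
6: 0xd4 (blk 53, set 5) → MISS  vc=[13, 37]
7: 0x20 (blk 8, set 0) → MISS  vc=[13, 37, 48]
8: 0x82 (blk 32, set 0) → MISS  vc=[13, 37, 48, 8]
9: 0x22 (blk 8, set 0) → VC-HIT  vc=[13, 37, 48, 32]
10: 0x67 (blk 25, set 1) → MISS  vc=[13, 37, 48, 32]
11: 0x23 (blk 8, set 0) → L1-HIT  vc=[13, 37, 48, 32]
12: 0x42 (blk 16, set 0) → MISS  vc=[13, 37, 48, 32, 8]
13: 0x20 (blk 8, set 0) → VC-HIT  vc=[13, 37, 48, 32, 16]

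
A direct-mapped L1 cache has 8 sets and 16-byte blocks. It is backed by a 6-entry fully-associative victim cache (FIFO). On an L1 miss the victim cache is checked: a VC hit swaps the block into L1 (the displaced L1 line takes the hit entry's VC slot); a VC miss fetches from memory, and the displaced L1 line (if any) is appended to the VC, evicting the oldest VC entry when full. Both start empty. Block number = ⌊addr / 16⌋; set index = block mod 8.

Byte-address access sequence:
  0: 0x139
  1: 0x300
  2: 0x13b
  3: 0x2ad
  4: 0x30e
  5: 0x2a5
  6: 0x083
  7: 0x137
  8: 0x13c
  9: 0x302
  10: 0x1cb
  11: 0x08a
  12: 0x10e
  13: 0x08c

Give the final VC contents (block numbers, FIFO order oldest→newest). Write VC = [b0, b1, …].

  [0] addr=0x139 blk=19 s=3: MISS | VC []
  [1] addr=0x300 blk=48 s=0: MISS | VC []
  [2] addr=0x13b blk=19 s=3: L1-HIT | VC []
  [3] addr=0x2ad blk=42 s=2: MISS | VC []
  [4] addr=0x30e blk=48 s=0: L1-HIT | VC []
  [5] addr=0x2a5 blk=42 s=2: L1-HIT | VC []
  [6] addr=0x83 blk=8 s=0: MISS | VC [48]
  [7] addr=0x137 blk=19 s=3: L1-HIT | VC [48]
  [8] addr=0x13c blk=19 s=3: L1-HIT | VC [48]
  [9] addr=0x302 blk=48 s=0: VC-HIT | VC [8]
  [10] addr=0x1cb blk=28 s=4: MISS | VC [8]
  [11] addr=0x8a blk=8 s=0: VC-HIT | VC [48]
  [12] addr=0x10e blk=16 s=0: MISS | VC [48, 8]
  [13] addr=0x8c blk=8 s=0: VC-HIT | VC [48, 16]

VC = [48, 16]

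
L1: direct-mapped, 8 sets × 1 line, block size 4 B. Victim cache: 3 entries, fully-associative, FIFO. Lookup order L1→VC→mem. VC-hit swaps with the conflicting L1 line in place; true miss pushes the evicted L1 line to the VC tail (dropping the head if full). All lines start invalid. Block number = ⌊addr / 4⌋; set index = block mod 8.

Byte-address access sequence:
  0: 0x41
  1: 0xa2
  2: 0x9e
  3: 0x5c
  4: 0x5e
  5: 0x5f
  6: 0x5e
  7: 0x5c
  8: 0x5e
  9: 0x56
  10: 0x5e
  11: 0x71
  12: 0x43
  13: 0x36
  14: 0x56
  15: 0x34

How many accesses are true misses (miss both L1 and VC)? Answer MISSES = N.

0: 0x41 (blk 16, set 0) → MISS  vc=[]
1: 0xa2 (blk 40, set 0) → MISS  vc=[16]
2: 0x9e (blk 39, set 7) → MISS  vc=[16]
3: 0x5c (blk 23, set 7) → MISS  vc=[16, 39]
4: 0x5e (blk 23, set 7) → L1-HIT  vc=[16, 39]
5: 0x5f (blk 23, set 7) → L1-HIT  vc=[16, 39]
6: 0x5e (blk 23, set 7) → L1-HIT  vc=[16, 39]
7: 0x5c (blk 23, set 7) → L1-HIT  vc=[16, 39]
8: 0x5e (blk 23, set 7) → L1-HIT  vc=[16, 39]
9: 0x56 (blk 21, set 5) → MISS  vc=[16, 39]
10: 0x5e (blk 23, set 7) → L1-HIT  vc=[16, 39]
11: 0x71 (blk 28, set 4) → MISS  vc=[16, 39]
12: 0x43 (blk 16, set 0) → VC-HIT  vc=[40, 39]
13: 0x36 (blk 13, set 5) → MISS  vc=[40, 39, 21]
14: 0x56 (blk 21, set 5) → VC-HIT  vc=[40, 39, 13]
15: 0x34 (blk 13, set 5) → VC-HIT  vc=[40, 39, 21]

MISSES = 7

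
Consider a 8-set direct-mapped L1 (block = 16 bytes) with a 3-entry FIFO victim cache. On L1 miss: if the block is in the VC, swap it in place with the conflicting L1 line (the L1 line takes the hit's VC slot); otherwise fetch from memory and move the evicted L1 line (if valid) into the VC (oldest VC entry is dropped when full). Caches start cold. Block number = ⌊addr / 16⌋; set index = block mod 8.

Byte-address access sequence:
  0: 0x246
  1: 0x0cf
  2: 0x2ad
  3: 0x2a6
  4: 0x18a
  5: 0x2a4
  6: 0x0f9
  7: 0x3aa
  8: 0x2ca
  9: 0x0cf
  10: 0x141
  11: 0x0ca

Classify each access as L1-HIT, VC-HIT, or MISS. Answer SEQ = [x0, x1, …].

#0 0x246→b36/s4 MISS; vc=[]
#1 0xcf→b12/s4 MISS; vc=[36]
#2 0x2ad→b42/s2 MISS; vc=[36]
#3 0x2a6→b42/s2 L1-HIT; vc=[36]
#4 0x18a→b24/s0 MISS; vc=[36]
#5 0x2a4→b42/s2 L1-HIT; vc=[36]
#6 0xf9→b15/s7 MISS; vc=[36]
#7 0x3aa→b58/s2 MISS; vc=[36,42]
#8 0x2ca→b44/s4 MISS; vc=[36,42,12]
#9 0xcf→b12/s4 VC-HIT; vc=[36,42,44]
#10 0x141→b20/s4 MISS; vc=[42,44,12]
#11 0xca→b12/s4 VC-HIT; vc=[42,44,20]

SEQ = [MISS, MISS, MISS, L1-HIT, MISS, L1-HIT, MISS, MISS, MISS, VC-HIT, MISS, VC-HIT]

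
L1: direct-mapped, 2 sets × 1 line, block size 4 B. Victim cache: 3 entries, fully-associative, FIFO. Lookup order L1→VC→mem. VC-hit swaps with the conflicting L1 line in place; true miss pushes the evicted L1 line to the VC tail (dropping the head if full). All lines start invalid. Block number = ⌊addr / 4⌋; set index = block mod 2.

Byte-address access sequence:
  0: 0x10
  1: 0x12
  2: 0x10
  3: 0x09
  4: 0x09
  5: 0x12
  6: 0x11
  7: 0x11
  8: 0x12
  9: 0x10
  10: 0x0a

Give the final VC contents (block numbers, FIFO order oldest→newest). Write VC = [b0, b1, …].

#0 0x10→b4/s0 MISS; vc=[]
#1 0x12→b4/s0 L1-HIT; vc=[]
#2 0x10→b4/s0 L1-HIT; vc=[]
#3 0x9→b2/s0 MISS; vc=[4]
#4 0x9→b2/s0 L1-HIT; vc=[4]
#5 0x12→b4/s0 VC-HIT; vc=[2]
#6 0x11→b4/s0 L1-HIT; vc=[2]
#7 0x11→b4/s0 L1-HIT; vc=[2]
#8 0x12→b4/s0 L1-HIT; vc=[2]
#9 0x10→b4/s0 L1-HIT; vc=[2]
#10 0xa→b2/s0 VC-HIT; vc=[4]

VC = [4]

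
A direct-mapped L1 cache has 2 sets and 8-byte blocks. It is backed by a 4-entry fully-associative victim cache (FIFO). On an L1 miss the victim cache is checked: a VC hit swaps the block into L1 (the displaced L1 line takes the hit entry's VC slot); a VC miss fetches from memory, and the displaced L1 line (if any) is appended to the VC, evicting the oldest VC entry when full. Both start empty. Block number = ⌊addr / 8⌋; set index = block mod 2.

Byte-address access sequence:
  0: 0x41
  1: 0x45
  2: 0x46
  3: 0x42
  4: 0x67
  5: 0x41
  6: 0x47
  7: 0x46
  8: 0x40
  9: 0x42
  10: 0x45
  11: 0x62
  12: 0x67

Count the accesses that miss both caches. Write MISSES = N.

0: 0x41 (blk 8, set 0) → MISS  vc=[]
1: 0x45 (blk 8, set 0) → L1-HIT  vc=[]
2: 0x46 (blk 8, set 0) → L1-HIT  vc=[]
3: 0x42 (blk 8, set 0) → L1-HIT  vc=[]
4: 0x67 (blk 12, set 0) → MISS  vc=[8]
5: 0x41 (blk 8, set 0) → VC-HIT  vc=[12]
6: 0x47 (blk 8, set 0) → L1-HIT  vc=[12]
7: 0x46 (blk 8, set 0) → L1-HIT  vc=[12]
8: 0x40 (blk 8, set 0) → L1-HIT  vc=[12]
9: 0x42 (blk 8, set 0) → L1-HIT  vc=[12]
10: 0x45 (blk 8, set 0) → L1-HIT  vc=[12]
11: 0x62 (blk 12, set 0) → VC-HIT  vc=[8]
12: 0x67 (blk 12, set 0) → L1-HIT  vc=[8]

MISSES = 2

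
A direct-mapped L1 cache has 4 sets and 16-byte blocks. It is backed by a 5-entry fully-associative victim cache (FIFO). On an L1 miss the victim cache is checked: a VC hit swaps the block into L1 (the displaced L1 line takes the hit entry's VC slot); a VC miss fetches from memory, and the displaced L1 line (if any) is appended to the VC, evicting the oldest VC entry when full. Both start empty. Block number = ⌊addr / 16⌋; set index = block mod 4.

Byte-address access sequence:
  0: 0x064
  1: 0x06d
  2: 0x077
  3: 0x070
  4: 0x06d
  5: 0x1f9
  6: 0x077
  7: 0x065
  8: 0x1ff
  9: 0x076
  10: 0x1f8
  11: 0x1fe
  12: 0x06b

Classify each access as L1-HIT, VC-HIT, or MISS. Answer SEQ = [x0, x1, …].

#0 0x64→b6/s2 MISS; vc=[]
#1 0x6d→b6/s2 L1-HIT; vc=[]
#2 0x77→b7/s3 MISS; vc=[]
#3 0x70→b7/s3 L1-HIT; vc=[]
#4 0x6d→b6/s2 L1-HIT; vc=[]
#5 0x1f9→b31/s3 MISS; vc=[7]
#6 0x77→b7/s3 VC-HIT; vc=[31]
#7 0x65→b6/s2 L1-HIT; vc=[31]
#8 0x1ff→b31/s3 VC-HIT; vc=[7]
#9 0x76→b7/s3 VC-HIT; vc=[31]
#10 0x1f8→b31/s3 VC-HIT; vc=[7]
#11 0x1fe→b31/s3 L1-HIT; vc=[7]
#12 0x6b→b6/s2 L1-HIT; vc=[7]

SEQ = [MISS, L1-HIT, MISS, L1-HIT, L1-HIT, MISS, VC-HIT, L1-HIT, VC-HIT, VC-HIT, VC-HIT, L1-HIT, L1-HIT]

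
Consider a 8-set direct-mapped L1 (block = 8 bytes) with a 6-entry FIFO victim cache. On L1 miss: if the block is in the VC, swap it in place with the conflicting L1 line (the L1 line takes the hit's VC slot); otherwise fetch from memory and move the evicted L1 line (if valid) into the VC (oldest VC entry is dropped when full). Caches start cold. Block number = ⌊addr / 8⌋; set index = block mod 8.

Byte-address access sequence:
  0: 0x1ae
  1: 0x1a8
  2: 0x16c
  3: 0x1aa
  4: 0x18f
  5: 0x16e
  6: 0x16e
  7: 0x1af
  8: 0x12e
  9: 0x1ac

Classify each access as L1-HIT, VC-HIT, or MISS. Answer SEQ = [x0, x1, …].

0: 0x1ae (blk 53, set 5) → MISS  vc=[]
1: 0x1a8 (blk 53, set 5) → L1-HIT  vc=[]
2: 0x16c (blk 45, set 5) → MISS  vc=[53]
3: 0x1aa (blk 53, set 5) → VC-HIT  vc=[45]
4: 0x18f (blk 49, set 1) → MISS  vc=[45]
5: 0x16e (blk 45, set 5) → VC-HIT  vc=[53]
6: 0x16e (blk 45, set 5) → L1-HIT  vc=[53]
7: 0x1af (blk 53, set 5) → VC-HIT  vc=[45]
8: 0x12e (blk 37, set 5) → MISS  vc=[45, 53]
9: 0x1ac (blk 53, set 5) → VC-HIT  vc=[45, 37]

SEQ = [MISS, L1-HIT, MISS, VC-HIT, MISS, VC-HIT, L1-HIT, VC-HIT, MISS, VC-HIT]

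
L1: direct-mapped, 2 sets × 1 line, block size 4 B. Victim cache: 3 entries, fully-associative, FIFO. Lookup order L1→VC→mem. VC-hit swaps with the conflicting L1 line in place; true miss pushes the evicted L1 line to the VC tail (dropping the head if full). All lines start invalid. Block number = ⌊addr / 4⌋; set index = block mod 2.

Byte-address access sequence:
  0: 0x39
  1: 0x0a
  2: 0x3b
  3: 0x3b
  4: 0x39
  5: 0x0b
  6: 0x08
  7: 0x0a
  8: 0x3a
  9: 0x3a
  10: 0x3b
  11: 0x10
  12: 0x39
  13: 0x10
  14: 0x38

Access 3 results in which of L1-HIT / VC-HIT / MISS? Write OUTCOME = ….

0: 0x39 (blk 14, set 0) → MISS  vc=[]
1: 0xa (blk 2, set 0) → MISS  vc=[14]
2: 0x3b (blk 14, set 0) → VC-HIT  vc=[2]
3: 0x3b (blk 14, set 0) → L1-HIT  vc=[2]
4: 0x39 (blk 14, set 0) → L1-HIT  vc=[2]
5: 0xb (blk 2, set 0) → VC-HIT  vc=[14]
6: 0x8 (blk 2, set 0) → L1-HIT  vc=[14]
7: 0xa (blk 2, set 0) → L1-HIT  vc=[14]
8: 0x3a (blk 14, set 0) → VC-HIT  vc=[2]
9: 0x3a (blk 14, set 0) → L1-HIT  vc=[2]
10: 0x3b (blk 14, set 0) → L1-HIT  vc=[2]
11: 0x10 (blk 4, set 0) → MISS  vc=[2, 14]
12: 0x39 (blk 14, set 0) → VC-HIT  vc=[2, 4]
13: 0x10 (blk 4, set 0) → VC-HIT  vc=[2, 14]
14: 0x38 (blk 14, set 0) → VC-HIT  vc=[2, 4]

OUTCOME = L1-HIT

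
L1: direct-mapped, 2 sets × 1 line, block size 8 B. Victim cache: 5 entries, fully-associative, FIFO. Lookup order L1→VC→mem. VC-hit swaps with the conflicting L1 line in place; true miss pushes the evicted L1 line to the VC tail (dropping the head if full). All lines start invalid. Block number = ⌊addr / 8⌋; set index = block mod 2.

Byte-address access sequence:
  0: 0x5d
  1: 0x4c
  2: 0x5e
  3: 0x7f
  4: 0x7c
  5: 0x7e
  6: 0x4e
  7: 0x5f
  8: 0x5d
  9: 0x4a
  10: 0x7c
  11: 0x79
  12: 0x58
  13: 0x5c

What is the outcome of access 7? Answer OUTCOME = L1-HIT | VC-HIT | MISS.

OUTCOME = VC-HIT

  [0] addr=0x5d blk=11 s=1: MISS | VC []
  [1] addr=0x4c blk=9 s=1: MISS | VC [11]
  [2] addr=0x5e blk=11 s=1: VC-HIT | VC [9]
  [3] addr=0x7f blk=15 s=1: MISS | VC [9, 11]
  [4] addr=0x7c blk=15 s=1: L1-HIT | VC [9, 11]
  [5] addr=0x7e blk=15 s=1: L1-HIT | VC [9, 11]
  [6] addr=0x4e blk=9 s=1: VC-HIT | VC [15, 11]
  [7] addr=0x5f blk=11 s=1: VC-HIT | VC [15, 9]
  [8] addr=0x5d blk=11 s=1: L1-HIT | VC [15, 9]
  [9] addr=0x4a blk=9 s=1: VC-HIT | VC [15, 11]
  [10] addr=0x7c blk=15 s=1: VC-HIT | VC [9, 11]
  [11] addr=0x79 blk=15 s=1: L1-HIT | VC [9, 11]
  [12] addr=0x58 blk=11 s=1: VC-HIT | VC [9, 15]
  [13] addr=0x5c blk=11 s=1: L1-HIT | VC [9, 15]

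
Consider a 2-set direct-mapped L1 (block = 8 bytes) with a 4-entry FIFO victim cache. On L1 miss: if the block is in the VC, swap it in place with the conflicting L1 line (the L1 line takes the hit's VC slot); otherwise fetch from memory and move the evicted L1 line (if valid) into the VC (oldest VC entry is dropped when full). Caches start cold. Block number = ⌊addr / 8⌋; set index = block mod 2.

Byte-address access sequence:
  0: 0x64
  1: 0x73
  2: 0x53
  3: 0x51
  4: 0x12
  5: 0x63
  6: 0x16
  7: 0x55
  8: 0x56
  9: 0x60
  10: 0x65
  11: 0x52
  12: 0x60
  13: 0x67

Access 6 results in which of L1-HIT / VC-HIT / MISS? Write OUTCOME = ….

OUTCOME = VC-HIT

#0 0x64→b12/s0 MISS; vc=[]
#1 0x73→b14/s0 MISS; vc=[12]
#2 0x53→b10/s0 MISS; vc=[12,14]
#3 0x51→b10/s0 L1-HIT; vc=[12,14]
#4 0x12→b2/s0 MISS; vc=[12,14,10]
#5 0x63→b12/s0 VC-HIT; vc=[2,14,10]
#6 0x16→b2/s0 VC-HIT; vc=[12,14,10]
#7 0x55→b10/s0 VC-HIT; vc=[12,14,2]
#8 0x56→b10/s0 L1-HIT; vc=[12,14,2]
#9 0x60→b12/s0 VC-HIT; vc=[10,14,2]
#10 0x65→b12/s0 L1-HIT; vc=[10,14,2]
#11 0x52→b10/s0 VC-HIT; vc=[12,14,2]
#12 0x60→b12/s0 VC-HIT; vc=[10,14,2]
#13 0x67→b12/s0 L1-HIT; vc=[10,14,2]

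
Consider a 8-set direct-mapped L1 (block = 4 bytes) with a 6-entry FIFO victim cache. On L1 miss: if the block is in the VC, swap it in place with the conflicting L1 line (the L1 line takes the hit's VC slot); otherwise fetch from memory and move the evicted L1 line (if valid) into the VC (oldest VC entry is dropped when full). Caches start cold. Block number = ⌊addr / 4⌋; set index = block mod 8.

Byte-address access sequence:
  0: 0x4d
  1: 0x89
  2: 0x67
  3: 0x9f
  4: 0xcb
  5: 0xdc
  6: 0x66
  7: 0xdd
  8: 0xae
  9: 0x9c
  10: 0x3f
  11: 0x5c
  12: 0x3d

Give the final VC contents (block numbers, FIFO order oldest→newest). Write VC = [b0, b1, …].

VC = [34, 55, 19, 39, 23]

0: 0x4d (blk 19, set 3) → MISS  vc=[]
1: 0x89 (blk 34, set 2) → MISS  vc=[]
2: 0x67 (blk 25, set 1) → MISS  vc=[]
3: 0x9f (blk 39, set 7) → MISS  vc=[]
4: 0xcb (blk 50, set 2) → MISS  vc=[34]
5: 0xdc (blk 55, set 7) → MISS  vc=[34, 39]
6: 0x66 (blk 25, set 1) → L1-HIT  vc=[34, 39]
7: 0xdd (blk 55, set 7) → L1-HIT  vc=[34, 39]
8: 0xae (blk 43, set 3) → MISS  vc=[34, 39, 19]
9: 0x9c (blk 39, set 7) → VC-HIT  vc=[34, 55, 19]
10: 0x3f (blk 15, set 7) → MISS  vc=[34, 55, 19, 39]
11: 0x5c (blk 23, set 7) → MISS  vc=[34, 55, 19, 39, 15]
12: 0x3d (blk 15, set 7) → VC-HIT  vc=[34, 55, 19, 39, 23]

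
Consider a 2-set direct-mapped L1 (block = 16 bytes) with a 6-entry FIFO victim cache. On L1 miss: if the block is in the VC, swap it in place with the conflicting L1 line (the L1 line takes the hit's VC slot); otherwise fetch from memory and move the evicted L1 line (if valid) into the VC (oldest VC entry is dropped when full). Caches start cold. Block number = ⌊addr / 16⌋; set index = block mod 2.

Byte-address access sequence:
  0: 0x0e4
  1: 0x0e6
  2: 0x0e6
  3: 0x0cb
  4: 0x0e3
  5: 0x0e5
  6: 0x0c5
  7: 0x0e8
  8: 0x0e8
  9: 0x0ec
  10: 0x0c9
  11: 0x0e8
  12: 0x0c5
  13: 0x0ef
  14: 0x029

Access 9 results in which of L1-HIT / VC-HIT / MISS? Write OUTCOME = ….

  [0] addr=0xe4 blk=14 s=0: MISS | VC []
  [1] addr=0xe6 blk=14 s=0: L1-HIT | VC []
  [2] addr=0xe6 blk=14 s=0: L1-HIT | VC []
  [3] addr=0xcb blk=12 s=0: MISS | VC [14]
  [4] addr=0xe3 blk=14 s=0: VC-HIT | VC [12]
  [5] addr=0xe5 blk=14 s=0: L1-HIT | VC [12]
  [6] addr=0xc5 blk=12 s=0: VC-HIT | VC [14]
  [7] addr=0xe8 blk=14 s=0: VC-HIT | VC [12]
  [8] addr=0xe8 blk=14 s=0: L1-HIT | VC [12]
  [9] addr=0xec blk=14 s=0: L1-HIT | VC [12]
  [10] addr=0xc9 blk=12 s=0: VC-HIT | VC [14]
  [11] addr=0xe8 blk=14 s=0: VC-HIT | VC [12]
  [12] addr=0xc5 blk=12 s=0: VC-HIT | VC [14]
  [13] addr=0xef blk=14 s=0: VC-HIT | VC [12]
  [14] addr=0x29 blk=2 s=0: MISS | VC [12, 14]

OUTCOME = L1-HIT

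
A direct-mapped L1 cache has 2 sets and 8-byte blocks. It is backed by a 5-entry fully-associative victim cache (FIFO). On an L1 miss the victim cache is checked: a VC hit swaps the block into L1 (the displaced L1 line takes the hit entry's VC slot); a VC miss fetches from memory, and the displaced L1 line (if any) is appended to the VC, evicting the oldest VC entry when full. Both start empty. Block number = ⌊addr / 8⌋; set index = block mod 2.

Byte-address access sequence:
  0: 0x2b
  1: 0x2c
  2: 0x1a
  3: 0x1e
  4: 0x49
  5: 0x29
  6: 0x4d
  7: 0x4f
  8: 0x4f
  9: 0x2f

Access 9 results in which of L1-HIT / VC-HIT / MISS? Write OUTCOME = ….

  [0] addr=0x2b blk=5 s=1: MISS | VC []
  [1] addr=0x2c blk=5 s=1: L1-HIT | VC []
  [2] addr=0x1a blk=3 s=1: MISS | VC [5]
  [3] addr=0x1e blk=3 s=1: L1-HIT | VC [5]
  [4] addr=0x49 blk=9 s=1: MISS | VC [5, 3]
  [5] addr=0x29 blk=5 s=1: VC-HIT | VC [9, 3]
  [6] addr=0x4d blk=9 s=1: VC-HIT | VC [5, 3]
  [7] addr=0x4f blk=9 s=1: L1-HIT | VC [5, 3]
  [8] addr=0x4f blk=9 s=1: L1-HIT | VC [5, 3]
  [9] addr=0x2f blk=5 s=1: VC-HIT | VC [9, 3]

OUTCOME = VC-HIT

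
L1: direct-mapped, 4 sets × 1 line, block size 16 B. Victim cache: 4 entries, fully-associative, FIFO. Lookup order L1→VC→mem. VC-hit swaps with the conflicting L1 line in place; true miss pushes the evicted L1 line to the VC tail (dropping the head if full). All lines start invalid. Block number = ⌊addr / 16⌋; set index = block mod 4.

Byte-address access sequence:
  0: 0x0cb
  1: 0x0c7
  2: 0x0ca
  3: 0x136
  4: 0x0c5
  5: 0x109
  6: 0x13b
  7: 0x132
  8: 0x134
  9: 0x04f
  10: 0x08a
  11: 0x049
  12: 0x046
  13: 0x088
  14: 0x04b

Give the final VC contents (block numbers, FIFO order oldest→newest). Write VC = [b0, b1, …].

#0 0xcb→b12/s0 MISS; vc=[]
#1 0xc7→b12/s0 L1-HIT; vc=[]
#2 0xca→b12/s0 L1-HIT; vc=[]
#3 0x136→b19/s3 MISS; vc=[]
#4 0xc5→b12/s0 L1-HIT; vc=[]
#5 0x109→b16/s0 MISS; vc=[12]
#6 0x13b→b19/s3 L1-HIT; vc=[12]
#7 0x132→b19/s3 L1-HIT; vc=[12]
#8 0x134→b19/s3 L1-HIT; vc=[12]
#9 0x4f→b4/s0 MISS; vc=[12,16]
#10 0x8a→b8/s0 MISS; vc=[12,16,4]
#11 0x49→b4/s0 VC-HIT; vc=[12,16,8]
#12 0x46→b4/s0 L1-HIT; vc=[12,16,8]
#13 0x88→b8/s0 VC-HIT; vc=[12,16,4]
#14 0x4b→b4/s0 VC-HIT; vc=[12,16,8]

VC = [12, 16, 8]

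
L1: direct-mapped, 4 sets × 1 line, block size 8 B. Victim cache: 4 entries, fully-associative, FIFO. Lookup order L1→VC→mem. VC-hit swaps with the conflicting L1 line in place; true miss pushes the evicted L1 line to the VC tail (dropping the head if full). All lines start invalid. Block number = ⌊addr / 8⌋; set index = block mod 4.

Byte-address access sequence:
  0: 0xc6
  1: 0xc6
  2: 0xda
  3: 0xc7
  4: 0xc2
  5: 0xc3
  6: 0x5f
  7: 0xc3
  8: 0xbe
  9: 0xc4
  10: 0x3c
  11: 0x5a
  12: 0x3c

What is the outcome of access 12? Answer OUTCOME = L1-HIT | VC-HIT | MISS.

0: 0xc6 (blk 24, set 0) → MISS  vc=[]
1: 0xc6 (blk 24, set 0) → L1-HIT  vc=[]
2: 0xda (blk 27, set 3) → MISS  vc=[]
3: 0xc7 (blk 24, set 0) → L1-HIT  vc=[]
4: 0xc2 (blk 24, set 0) → L1-HIT  vc=[]
5: 0xc3 (blk 24, set 0) → L1-HIT  vc=[]
6: 0x5f (blk 11, set 3) → MISS  vc=[27]
7: 0xc3 (blk 24, set 0) → L1-HIT  vc=[27]
8: 0xbe (blk 23, set 3) → MISS  vc=[27, 11]
9: 0xc4 (blk 24, set 0) → L1-HIT  vc=[27, 11]
10: 0x3c (blk 7, set 3) → MISS  vc=[27, 11, 23]
11: 0x5a (blk 11, set 3) → VC-HIT  vc=[27, 7, 23]
12: 0x3c (blk 7, set 3) → VC-HIT  vc=[27, 11, 23]

OUTCOME = VC-HIT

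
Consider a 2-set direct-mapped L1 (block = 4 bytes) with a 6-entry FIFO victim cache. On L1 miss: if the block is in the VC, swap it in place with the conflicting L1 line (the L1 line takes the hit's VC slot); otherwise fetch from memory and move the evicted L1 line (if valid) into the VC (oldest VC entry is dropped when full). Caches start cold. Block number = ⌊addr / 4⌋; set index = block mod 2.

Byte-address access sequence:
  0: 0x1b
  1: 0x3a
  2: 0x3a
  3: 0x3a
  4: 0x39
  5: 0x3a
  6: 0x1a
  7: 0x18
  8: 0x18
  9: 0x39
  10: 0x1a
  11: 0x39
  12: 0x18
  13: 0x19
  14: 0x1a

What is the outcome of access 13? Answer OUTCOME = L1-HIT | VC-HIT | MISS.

OUTCOME = L1-HIT

#0 0x1b→b6/s0 MISS; vc=[]
#1 0x3a→b14/s0 MISS; vc=[6]
#2 0x3a→b14/s0 L1-HIT; vc=[6]
#3 0x3a→b14/s0 L1-HIT; vc=[6]
#4 0x39→b14/s0 L1-HIT; vc=[6]
#5 0x3a→b14/s0 L1-HIT; vc=[6]
#6 0x1a→b6/s0 VC-HIT; vc=[14]
#7 0x18→b6/s0 L1-HIT; vc=[14]
#8 0x18→b6/s0 L1-HIT; vc=[14]
#9 0x39→b14/s0 VC-HIT; vc=[6]
#10 0x1a→b6/s0 VC-HIT; vc=[14]
#11 0x39→b14/s0 VC-HIT; vc=[6]
#12 0x18→b6/s0 VC-HIT; vc=[14]
#13 0x19→b6/s0 L1-HIT; vc=[14]
#14 0x1a→b6/s0 L1-HIT; vc=[14]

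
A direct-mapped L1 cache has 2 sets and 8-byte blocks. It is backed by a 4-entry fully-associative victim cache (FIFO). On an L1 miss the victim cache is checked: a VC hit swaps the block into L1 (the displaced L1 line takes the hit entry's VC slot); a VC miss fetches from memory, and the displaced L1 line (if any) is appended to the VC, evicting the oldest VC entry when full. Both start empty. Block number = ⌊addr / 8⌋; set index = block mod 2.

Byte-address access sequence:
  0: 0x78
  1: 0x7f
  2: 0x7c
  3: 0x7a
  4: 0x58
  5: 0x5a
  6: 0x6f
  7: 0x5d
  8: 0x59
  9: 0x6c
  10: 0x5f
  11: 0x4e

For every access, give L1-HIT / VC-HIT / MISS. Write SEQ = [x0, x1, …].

SEQ = [MISS, L1-HIT, L1-HIT, L1-HIT, MISS, L1-HIT, MISS, VC-HIT, L1-HIT, VC-HIT, VC-HIT, MISS]

  [0] addr=0x78 blk=15 s=1: MISS | VC []
  [1] addr=0x7f blk=15 s=1: L1-HIT | VC []
  [2] addr=0x7c blk=15 s=1: L1-HIT | VC []
  [3] addr=0x7a blk=15 s=1: L1-HIT | VC []
  [4] addr=0x58 blk=11 s=1: MISS | VC [15]
  [5] addr=0x5a blk=11 s=1: L1-HIT | VC [15]
  [6] addr=0x6f blk=13 s=1: MISS | VC [15, 11]
  [7] addr=0x5d blk=11 s=1: VC-HIT | VC [15, 13]
  [8] addr=0x59 blk=11 s=1: L1-HIT | VC [15, 13]
  [9] addr=0x6c blk=13 s=1: VC-HIT | VC [15, 11]
  [10] addr=0x5f blk=11 s=1: VC-HIT | VC [15, 13]
  [11] addr=0x4e blk=9 s=1: MISS | VC [15, 13, 11]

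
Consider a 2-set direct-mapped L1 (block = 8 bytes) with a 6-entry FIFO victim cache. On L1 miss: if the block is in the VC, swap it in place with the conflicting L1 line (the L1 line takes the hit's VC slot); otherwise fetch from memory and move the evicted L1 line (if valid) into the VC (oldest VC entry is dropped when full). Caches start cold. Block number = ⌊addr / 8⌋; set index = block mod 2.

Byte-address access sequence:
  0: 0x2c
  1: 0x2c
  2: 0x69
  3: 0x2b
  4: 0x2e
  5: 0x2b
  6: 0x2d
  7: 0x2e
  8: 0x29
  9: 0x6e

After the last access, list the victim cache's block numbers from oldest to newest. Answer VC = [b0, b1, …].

#0 0x2c→b5/s1 MISS; vc=[]
#1 0x2c→b5/s1 L1-HIT; vc=[]
#2 0x69→b13/s1 MISS; vc=[5]
#3 0x2b→b5/s1 VC-HIT; vc=[13]
#4 0x2e→b5/s1 L1-HIT; vc=[13]
#5 0x2b→b5/s1 L1-HIT; vc=[13]
#6 0x2d→b5/s1 L1-HIT; vc=[13]
#7 0x2e→b5/s1 L1-HIT; vc=[13]
#8 0x29→b5/s1 L1-HIT; vc=[13]
#9 0x6e→b13/s1 VC-HIT; vc=[5]

VC = [5]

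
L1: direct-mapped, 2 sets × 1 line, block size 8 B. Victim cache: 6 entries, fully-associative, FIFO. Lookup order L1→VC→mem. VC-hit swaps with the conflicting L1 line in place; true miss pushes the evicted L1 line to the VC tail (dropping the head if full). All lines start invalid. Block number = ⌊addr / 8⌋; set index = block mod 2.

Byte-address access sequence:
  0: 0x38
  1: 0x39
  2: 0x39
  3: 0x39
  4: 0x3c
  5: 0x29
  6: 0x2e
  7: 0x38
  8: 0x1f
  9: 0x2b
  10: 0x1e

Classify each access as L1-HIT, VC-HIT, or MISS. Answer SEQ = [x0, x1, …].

SEQ = [MISS, L1-HIT, L1-HIT, L1-HIT, L1-HIT, MISS, L1-HIT, VC-HIT, MISS, VC-HIT, VC-HIT]

#0 0x38→b7/s1 MISS; vc=[]
#1 0x39→b7/s1 L1-HIT; vc=[]
#2 0x39→b7/s1 L1-HIT; vc=[]
#3 0x39→b7/s1 L1-HIT; vc=[]
#4 0x3c→b7/s1 L1-HIT; vc=[]
#5 0x29→b5/s1 MISS; vc=[7]
#6 0x2e→b5/s1 L1-HIT; vc=[7]
#7 0x38→b7/s1 VC-HIT; vc=[5]
#8 0x1f→b3/s1 MISS; vc=[5,7]
#9 0x2b→b5/s1 VC-HIT; vc=[3,7]
#10 0x1e→b3/s1 VC-HIT; vc=[5,7]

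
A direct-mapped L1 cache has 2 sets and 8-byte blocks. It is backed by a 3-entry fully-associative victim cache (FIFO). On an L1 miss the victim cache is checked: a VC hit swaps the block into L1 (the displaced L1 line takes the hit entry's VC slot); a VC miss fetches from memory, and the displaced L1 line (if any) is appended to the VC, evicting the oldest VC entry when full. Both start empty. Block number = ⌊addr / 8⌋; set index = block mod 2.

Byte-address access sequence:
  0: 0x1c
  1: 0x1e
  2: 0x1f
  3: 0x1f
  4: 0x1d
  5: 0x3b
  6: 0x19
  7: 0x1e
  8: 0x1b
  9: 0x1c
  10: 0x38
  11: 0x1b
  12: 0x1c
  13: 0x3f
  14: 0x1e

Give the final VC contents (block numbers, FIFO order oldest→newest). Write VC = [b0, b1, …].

0: 0x1c (blk 3, set 1) → MISS  vc=[]
1: 0x1e (blk 3, set 1) → L1-HIT  vc=[]
2: 0x1f (blk 3, set 1) → L1-HIT  vc=[]
3: 0x1f (blk 3, set 1) → L1-HIT  vc=[]
4: 0x1d (blk 3, set 1) → L1-HIT  vc=[]
5: 0x3b (blk 7, set 1) → MISS  vc=[3]
6: 0x19 (blk 3, set 1) → VC-HIT  vc=[7]
7: 0x1e (blk 3, set 1) → L1-HIT  vc=[7]
8: 0x1b (blk 3, set 1) → L1-HIT  vc=[7]
9: 0x1c (blk 3, set 1) → L1-HIT  vc=[7]
10: 0x38 (blk 7, set 1) → VC-HIT  vc=[3]
11: 0x1b (blk 3, set 1) → VC-HIT  vc=[7]
12: 0x1c (blk 3, set 1) → L1-HIT  vc=[7]
13: 0x3f (blk 7, set 1) → VC-HIT  vc=[3]
14: 0x1e (blk 3, set 1) → VC-HIT  vc=[7]

VC = [7]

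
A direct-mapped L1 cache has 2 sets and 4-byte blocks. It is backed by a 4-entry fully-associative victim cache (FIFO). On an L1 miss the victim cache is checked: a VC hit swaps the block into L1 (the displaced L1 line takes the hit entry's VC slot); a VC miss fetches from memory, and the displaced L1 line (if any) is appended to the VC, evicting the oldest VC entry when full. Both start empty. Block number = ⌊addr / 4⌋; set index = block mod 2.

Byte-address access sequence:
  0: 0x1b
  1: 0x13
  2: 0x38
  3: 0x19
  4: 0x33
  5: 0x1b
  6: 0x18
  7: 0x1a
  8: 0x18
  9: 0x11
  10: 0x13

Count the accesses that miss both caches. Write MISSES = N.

  [0] addr=0x1b blk=6 s=0: MISS | VC []
  [1] addr=0x13 blk=4 s=0: MISS | VC [6]
  [2] addr=0x38 blk=14 s=0: MISS | VC [6, 4]
  [3] addr=0x19 blk=6 s=0: VC-HIT | VC [14, 4]
  [4] addr=0x33 blk=12 s=0: MISS | VC [14, 4, 6]
  [5] addr=0x1b blk=6 s=0: VC-HIT | VC [14, 4, 12]
  [6] addr=0x18 blk=6 s=0: L1-HIT | VC [14, 4, 12]
  [7] addr=0x1a blk=6 s=0: L1-HIT | VC [14, 4, 12]
  [8] addr=0x18 blk=6 s=0: L1-HIT | VC [14, 4, 12]
  [9] addr=0x11 blk=4 s=0: VC-HIT | VC [14, 6, 12]
  [10] addr=0x13 blk=4 s=0: L1-HIT | VC [14, 6, 12]

MISSES = 4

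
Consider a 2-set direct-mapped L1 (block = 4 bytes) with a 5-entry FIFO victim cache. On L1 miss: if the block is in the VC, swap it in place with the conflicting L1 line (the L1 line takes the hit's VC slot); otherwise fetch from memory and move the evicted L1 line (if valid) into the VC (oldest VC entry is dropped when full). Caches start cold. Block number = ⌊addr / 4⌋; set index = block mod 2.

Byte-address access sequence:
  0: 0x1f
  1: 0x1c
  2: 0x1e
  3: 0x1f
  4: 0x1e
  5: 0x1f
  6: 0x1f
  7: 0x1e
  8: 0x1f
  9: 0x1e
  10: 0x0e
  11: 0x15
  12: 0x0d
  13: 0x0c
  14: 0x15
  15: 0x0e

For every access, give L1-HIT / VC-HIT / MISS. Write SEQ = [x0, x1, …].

0: 0x1f (blk 7, set 1) → MISS  vc=[]
1: 0x1c (blk 7, set 1) → L1-HIT  vc=[]
2: 0x1e (blk 7, set 1) → L1-HIT  vc=[]
3: 0x1f (blk 7, set 1) → L1-HIT  vc=[]
4: 0x1e (blk 7, set 1) → L1-HIT  vc=[]
5: 0x1f (blk 7, set 1) → L1-HIT  vc=[]
6: 0x1f (blk 7, set 1) → L1-HIT  vc=[]
7: 0x1e (blk 7, set 1) → L1-HIT  vc=[]
8: 0x1f (blk 7, set 1) → L1-HIT  vc=[]
9: 0x1e (blk 7, set 1) → L1-HIT  vc=[]
10: 0xe (blk 3, set 1) → MISS  vc=[7]
11: 0x15 (blk 5, set 1) → MISS  vc=[7, 3]
12: 0xd (blk 3, set 1) → VC-HIT  vc=[7, 5]
13: 0xc (blk 3, set 1) → L1-HIT  vc=[7, 5]
14: 0x15 (blk 5, set 1) → VC-HIT  vc=[7, 3]
15: 0xe (blk 3, set 1) → VC-HIT  vc=[7, 5]

SEQ = [MISS, L1-HIT, L1-HIT, L1-HIT, L1-HIT, L1-HIT, L1-HIT, L1-HIT, L1-HIT, L1-HIT, MISS, MISS, VC-HIT, L1-HIT, VC-HIT, VC-HIT]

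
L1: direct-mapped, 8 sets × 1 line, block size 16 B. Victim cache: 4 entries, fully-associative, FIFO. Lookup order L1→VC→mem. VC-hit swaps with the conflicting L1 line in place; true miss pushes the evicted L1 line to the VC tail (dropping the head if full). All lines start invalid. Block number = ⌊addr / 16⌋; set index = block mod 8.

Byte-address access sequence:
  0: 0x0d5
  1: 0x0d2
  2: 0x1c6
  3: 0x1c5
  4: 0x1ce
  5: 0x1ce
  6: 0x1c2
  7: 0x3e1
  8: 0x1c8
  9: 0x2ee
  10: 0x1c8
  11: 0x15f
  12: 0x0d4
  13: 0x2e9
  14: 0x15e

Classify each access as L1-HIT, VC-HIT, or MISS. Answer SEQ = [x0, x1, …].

SEQ = [MISS, L1-HIT, MISS, L1-HIT, L1-HIT, L1-HIT, L1-HIT, MISS, L1-HIT, MISS, L1-HIT, MISS, VC-HIT, L1-HIT, VC-HIT]

0: 0xd5 (blk 13, set 5) → MISS  vc=[]
1: 0xd2 (blk 13, set 5) → L1-HIT  vc=[]
2: 0x1c6 (blk 28, set 4) → MISS  vc=[]
3: 0x1c5 (blk 28, set 4) → L1-HIT  vc=[]
4: 0x1ce (blk 28, set 4) → L1-HIT  vc=[]
5: 0x1ce (blk 28, set 4) → L1-HIT  vc=[]
6: 0x1c2 (blk 28, set 4) → L1-HIT  vc=[]
7: 0x3e1 (blk 62, set 6) → MISS  vc=[]
8: 0x1c8 (blk 28, set 4) → L1-HIT  vc=[]
9: 0x2ee (blk 46, set 6) → MISS  vc=[62]
10: 0x1c8 (blk 28, set 4) → L1-HIT  vc=[62]
11: 0x15f (blk 21, set 5) → MISS  vc=[62, 13]
12: 0xd4 (blk 13, set 5) → VC-HIT  vc=[62, 21]
13: 0x2e9 (blk 46, set 6) → L1-HIT  vc=[62, 21]
14: 0x15e (blk 21, set 5) → VC-HIT  vc=[62, 13]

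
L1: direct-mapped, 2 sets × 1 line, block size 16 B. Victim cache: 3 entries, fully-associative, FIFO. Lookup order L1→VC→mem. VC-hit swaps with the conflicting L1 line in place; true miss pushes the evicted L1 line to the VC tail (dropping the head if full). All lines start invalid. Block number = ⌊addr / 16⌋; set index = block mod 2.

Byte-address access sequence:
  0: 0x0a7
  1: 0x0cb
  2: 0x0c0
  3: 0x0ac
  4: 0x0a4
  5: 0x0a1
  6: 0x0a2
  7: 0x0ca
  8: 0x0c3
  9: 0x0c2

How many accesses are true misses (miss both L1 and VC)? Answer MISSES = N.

MISSES = 2

#0 0xa7→b10/s0 MISS; vc=[]
#1 0xcb→b12/s0 MISS; vc=[10]
#2 0xc0→b12/s0 L1-HIT; vc=[10]
#3 0xac→b10/s0 VC-HIT; vc=[12]
#4 0xa4→b10/s0 L1-HIT; vc=[12]
#5 0xa1→b10/s0 L1-HIT; vc=[12]
#6 0xa2→b10/s0 L1-HIT; vc=[12]
#7 0xca→b12/s0 VC-HIT; vc=[10]
#8 0xc3→b12/s0 L1-HIT; vc=[10]
#9 0xc2→b12/s0 L1-HIT; vc=[10]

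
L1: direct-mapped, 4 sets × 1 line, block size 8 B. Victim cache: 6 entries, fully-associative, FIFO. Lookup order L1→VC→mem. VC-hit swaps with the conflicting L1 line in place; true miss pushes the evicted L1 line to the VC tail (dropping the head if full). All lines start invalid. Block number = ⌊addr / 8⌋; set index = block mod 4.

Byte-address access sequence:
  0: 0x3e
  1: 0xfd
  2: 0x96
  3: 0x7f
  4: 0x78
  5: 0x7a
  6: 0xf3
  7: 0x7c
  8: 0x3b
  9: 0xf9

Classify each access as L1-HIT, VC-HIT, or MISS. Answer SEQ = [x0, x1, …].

#0 0x3e→b7/s3 MISS; vc=[]
#1 0xfd→b31/s3 MISS; vc=[7]
#2 0x96→b18/s2 MISS; vc=[7]
#3 0x7f→b15/s3 MISS; vc=[7,31]
#4 0x78→b15/s3 L1-HIT; vc=[7,31]
#5 0x7a→b15/s3 L1-HIT; vc=[7,31]
#6 0xf3→b30/s2 MISS; vc=[7,31,18]
#7 0x7c→b15/s3 L1-HIT; vc=[7,31,18]
#8 0x3b→b7/s3 VC-HIT; vc=[15,31,18]
#9 0xf9→b31/s3 VC-HIT; vc=[15,7,18]

SEQ = [MISS, MISS, MISS, MISS, L1-HIT, L1-HIT, MISS, L1-HIT, VC-HIT, VC-HIT]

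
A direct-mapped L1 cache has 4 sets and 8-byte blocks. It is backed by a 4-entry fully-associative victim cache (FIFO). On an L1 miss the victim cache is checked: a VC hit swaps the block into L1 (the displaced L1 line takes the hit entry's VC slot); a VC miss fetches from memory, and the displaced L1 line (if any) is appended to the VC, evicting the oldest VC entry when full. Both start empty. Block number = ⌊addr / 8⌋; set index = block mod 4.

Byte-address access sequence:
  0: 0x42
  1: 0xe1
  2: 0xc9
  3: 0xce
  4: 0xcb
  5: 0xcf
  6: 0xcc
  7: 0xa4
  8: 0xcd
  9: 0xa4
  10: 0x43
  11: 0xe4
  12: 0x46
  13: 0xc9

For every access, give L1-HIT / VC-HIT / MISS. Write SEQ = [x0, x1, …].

SEQ = [MISS, MISS, MISS, L1-HIT, L1-HIT, L1-HIT, L1-HIT, MISS, L1-HIT, L1-HIT, VC-HIT, VC-HIT, VC-HIT, L1-HIT]

#0 0x42→b8/s0 MISS; vc=[]
#1 0xe1→b28/s0 MISS; vc=[8]
#2 0xc9→b25/s1 MISS; vc=[8]
#3 0xce→b25/s1 L1-HIT; vc=[8]
#4 0xcb→b25/s1 L1-HIT; vc=[8]
#5 0xcf→b25/s1 L1-HIT; vc=[8]
#6 0xcc→b25/s1 L1-HIT; vc=[8]
#7 0xa4→b20/s0 MISS; vc=[8,28]
#8 0xcd→b25/s1 L1-HIT; vc=[8,28]
#9 0xa4→b20/s0 L1-HIT; vc=[8,28]
#10 0x43→b8/s0 VC-HIT; vc=[20,28]
#11 0xe4→b28/s0 VC-HIT; vc=[20,8]
#12 0x46→b8/s0 VC-HIT; vc=[20,28]
#13 0xc9→b25/s1 L1-HIT; vc=[20,28]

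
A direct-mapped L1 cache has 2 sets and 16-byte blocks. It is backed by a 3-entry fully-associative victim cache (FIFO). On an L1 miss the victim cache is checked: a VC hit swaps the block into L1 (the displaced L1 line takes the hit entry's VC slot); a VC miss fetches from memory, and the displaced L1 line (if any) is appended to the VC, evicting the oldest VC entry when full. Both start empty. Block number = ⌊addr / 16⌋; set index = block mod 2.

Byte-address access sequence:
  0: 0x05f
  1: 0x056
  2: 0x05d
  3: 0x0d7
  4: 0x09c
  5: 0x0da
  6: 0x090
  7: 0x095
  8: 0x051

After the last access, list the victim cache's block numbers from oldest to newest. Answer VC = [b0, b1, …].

VC = [9, 13]

  [0] addr=0x5f blk=5 s=1: MISS | VC []
  [1] addr=0x56 blk=5 s=1: L1-HIT | VC []
  [2] addr=0x5d blk=5 s=1: L1-HIT | VC []
  [3] addr=0xd7 blk=13 s=1: MISS | VC [5]
  [4] addr=0x9c blk=9 s=1: MISS | VC [5, 13]
  [5] addr=0xda blk=13 s=1: VC-HIT | VC [5, 9]
  [6] addr=0x90 blk=9 s=1: VC-HIT | VC [5, 13]
  [7] addr=0x95 blk=9 s=1: L1-HIT | VC [5, 13]
  [8] addr=0x51 blk=5 s=1: VC-HIT | VC [9, 13]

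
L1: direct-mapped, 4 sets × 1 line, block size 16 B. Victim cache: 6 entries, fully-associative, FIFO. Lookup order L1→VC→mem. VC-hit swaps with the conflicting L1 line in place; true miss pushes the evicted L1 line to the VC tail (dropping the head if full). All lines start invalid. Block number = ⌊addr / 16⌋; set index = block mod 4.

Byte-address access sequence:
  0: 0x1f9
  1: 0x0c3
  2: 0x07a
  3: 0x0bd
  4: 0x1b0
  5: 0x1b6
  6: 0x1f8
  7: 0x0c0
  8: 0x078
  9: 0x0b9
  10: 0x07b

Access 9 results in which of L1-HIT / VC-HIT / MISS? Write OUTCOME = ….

OUTCOME = VC-HIT

  [0] addr=0x1f9 blk=31 s=3: MISS | VC []
  [1] addr=0xc3 blk=12 s=0: MISS | VC []
  [2] addr=0x7a blk=7 s=3: MISS | VC [31]
  [3] addr=0xbd blk=11 s=3: MISS | VC [31, 7]
  [4] addr=0x1b0 blk=27 s=3: MISS | VC [31, 7, 11]
  [5] addr=0x1b6 blk=27 s=3: L1-HIT | VC [31, 7, 11]
  [6] addr=0x1f8 blk=31 s=3: VC-HIT | VC [27, 7, 11]
  [7] addr=0xc0 blk=12 s=0: L1-HIT | VC [27, 7, 11]
  [8] addr=0x78 blk=7 s=3: VC-HIT | VC [27, 31, 11]
  [9] addr=0xb9 blk=11 s=3: VC-HIT | VC [27, 31, 7]
  [10] addr=0x7b blk=7 s=3: VC-HIT | VC [27, 31, 11]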